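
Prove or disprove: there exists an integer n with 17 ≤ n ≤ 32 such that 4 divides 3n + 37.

Try n = 17: 3·17 + 37 = 88 = 22·4, which is divisible by 4.

n = 17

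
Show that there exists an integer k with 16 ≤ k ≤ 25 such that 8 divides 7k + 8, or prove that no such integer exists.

k = 16

k = 16 works, since 7·16 + 8 = 120 = 15·8.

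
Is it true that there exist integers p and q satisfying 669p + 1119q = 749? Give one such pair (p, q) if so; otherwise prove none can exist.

No such integers exist.

gcd(669, 1119) = 3, so every integer of the form 669p + 1119q is a multiple of 3.
But 749 = 3·249 + 2, so 3 ∤ 749.
So the equation is unsolvable over ℤ.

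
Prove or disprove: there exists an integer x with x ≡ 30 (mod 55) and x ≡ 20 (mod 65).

gcd(55, 65) = 5. A simultaneous solution exists iff 30 ≡ 20 (mod 5); here 30 mod 5 = 0 = 20 mod 5, so it does.
List candidates x ≡ 30 (mod 55): 30, 85. Modulo 65 these are 30, 20; 85 gives 20 as required.
Check: 85 mod 55 = 30, 85 mod 65 = 20. ✓

x = 85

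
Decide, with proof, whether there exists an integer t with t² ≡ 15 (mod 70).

Take t = 15. Then 15² = 225 = 3·70 + 15, so 15² ≡ 15 (mod 70).

t = 15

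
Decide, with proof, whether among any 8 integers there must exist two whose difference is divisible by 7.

Each integer lies in one of the 7 residue classes modulo 7.
With 8 integers and only 7 classes, the pigeonhole principle forces two of them, say a and b, into the same class.
Their difference a − b is then a multiple of 7.

Yes.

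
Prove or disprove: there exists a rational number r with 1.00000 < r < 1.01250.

r = 82/81

Scale by 81: the interval becomes (81.00000, 82.01250), which contains the integer 82.
So r = 82/81 works: it is a ratio of integers, and dividing 81·1.00000 < 82 < 81·1.01250 through by 81 gives 1.00000 < 82/81 < 1.01250.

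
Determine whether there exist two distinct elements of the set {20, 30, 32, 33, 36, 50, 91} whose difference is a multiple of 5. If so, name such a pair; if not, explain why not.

Reduce each element mod 5: 20↦0, 30↦0, 32↦2, 33↦3, 36↦1, 50↦0, 91↦1. The residue 0 repeats (at 20 and 30), and 30 − 20 = 10 = 2·5.

20 and 30 are such a pair.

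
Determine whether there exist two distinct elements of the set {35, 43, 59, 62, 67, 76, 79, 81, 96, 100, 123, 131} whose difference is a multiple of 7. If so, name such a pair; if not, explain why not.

The pair (62, 76) works.

Reduce each element mod 7: 35↦0, 43↦1, 59↦3, 62↦6, 67↦4, 76↦6, 79↦2, 81↦4, 96↦5, 100↦2, 123↦4, 131↦5. The residue 6 repeats (at 62 and 76), and 76 − 62 = 14 = 2·7.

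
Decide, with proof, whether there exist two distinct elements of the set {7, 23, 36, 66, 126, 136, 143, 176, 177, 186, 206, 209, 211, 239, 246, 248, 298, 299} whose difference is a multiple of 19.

There is no such pair.

Reduce each element modulo 19: 7↦7, 23↦4, 36↦17, 66↦9, 126↦12, 136↦3, 143↦10, 176↦5, 177↦6, 186↦15, 206↦16, 209↦0, 211↦2, 239↦11, 246↦18, 248↦1, 298↦13, 299↦14.
All 18 residues are distinct, so no two elements differ by a multiple of 19.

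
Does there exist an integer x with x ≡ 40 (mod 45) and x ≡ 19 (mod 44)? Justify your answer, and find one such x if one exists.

x = 1075

gcd(45, 44) = 1, so the Chinese Remainder Theorem guarantees exactly one residue class mod 1980 satisfying both.
Write x = 40 + 45t and require 40 + 45t ≡ 19 (mod 44), i.e. 45t ≡ 23 (mod 44).
45 ≡ 1 (mod 44), so this reads 1t ≡ 23 (mod 44). So t ≡ 23 (mod 44).
Taking t = 23 gives x = 40 + 45·23 = 1075.
Check: 1075 mod 45 = 40, 1075 mod 44 = 19. ✓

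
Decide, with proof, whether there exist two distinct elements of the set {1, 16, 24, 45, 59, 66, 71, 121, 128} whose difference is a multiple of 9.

Reduce each element modulo 9: 1↦1, 16↦7, 24↦6, 45↦0, 59↦5, 66↦3, 71↦8, 121↦4, 128↦2.
These 9 residues are pairwise different, hence no difference of two elements is divisible by 9.

No such pair exists.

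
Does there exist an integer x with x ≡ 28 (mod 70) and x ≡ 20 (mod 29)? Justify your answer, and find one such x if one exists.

The moduli 70 and 29 are coprime, so by the Chinese Remainder Theorem a unique solution modulo 2030 exists.
Write x = 28 + 70t and require 28 + 70t ≡ 20 (mod 29), i.e. 70t ≡ 21 (mod 29).
70 ≡ 12 (mod 29), so this reads 12t ≡ 21 (mod 29). To invert 12 modulo 29: 29 = 2·12 + 5, 12 = 2·5 + 2, 5 = 2·2 + 1, 2 = 2·1 + 0, and unwinding, 1 = 5 − 2·2 = 5 − 2·(12 − 2·5) = −2·12 + 5·5 = −2·12 + 5·(29 − 2·12) = 5·29 − 12·12. Thus 12⁻¹ ≡ -12 ≡ 17 (mod 29).
Therefore t ≡ 17·21 = 357 ≡ 9 (mod 29).
With t = 9: x = 28 + 70·9 = 658.
Verify: 658 = 9·70 + 28 and 658 = 22·29 + 20. ✓

x = 658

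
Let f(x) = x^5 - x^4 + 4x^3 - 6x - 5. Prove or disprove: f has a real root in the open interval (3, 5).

The endpoint values f(3) = 247 and f(5) = 2965 are both positive. Claim: f(x) > 0 for every x in (3, 5).
Substitute x = 3 + u, where 0 < u < 2 on the interval. Expanding, f(3 + u) = u^5 + 14u^4 + 82u^3 + 252u^2 + 399u + 247.
The nonzero coefficients here are all positive, so for u > 0 every term is positive (or zero), and the constant term 247 is strictly positive.
So f is strictly positive on (3, 5); no root exists in the interval.

f has no root in that interval.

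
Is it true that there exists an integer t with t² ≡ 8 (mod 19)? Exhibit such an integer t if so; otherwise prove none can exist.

Computing t² mod 19 for t = 0, 1, …, 9 (enough, by the symmetry t ↦ 19 − t) gives 0, 1, 4, 9, 16, 6, 17, 11, 7, 5.
So the quadratic residues mod 19 are {0, 1, 4, 5, 6, 7, 9, 11, 16, 17}, and 8 is not among them.
Therefore t² ≡ 8 (mod 19) has no solution.

No such integer exists.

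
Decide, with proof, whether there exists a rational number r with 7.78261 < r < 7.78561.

r = 288/37

Scale by 37: the interval becomes (287.95657, 288.06757), which contains the integer 288.
Dividing back, 7.78261 < 288/37 < 7.78561, and 288/37 is rational.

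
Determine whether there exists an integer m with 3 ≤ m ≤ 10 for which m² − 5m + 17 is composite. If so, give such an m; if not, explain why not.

There is no such integer m in that range.

The values for m = 3, 4, …, 10 are 11, 13, 17, 23, 31, 41, 53, 67, and each of these is prime.
So no value in the range makes the expression composite.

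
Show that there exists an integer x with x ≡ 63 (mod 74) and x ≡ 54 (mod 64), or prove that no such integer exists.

No such integer exists.

Reduce both congruences modulo 2, which divides 74 and 64: they say x ≡ 63 (mod 2) and x ≡ 54 (mod 2).
However 63 ≡ 1 and 54 ≡ 0 (mod 2), and 1 ≠ 0.
So no integer satisfies both congruences.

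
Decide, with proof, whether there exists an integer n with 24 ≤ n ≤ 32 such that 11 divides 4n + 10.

n = 25 works, since 4·25 + 10 = 110 = 10·11.

n = 25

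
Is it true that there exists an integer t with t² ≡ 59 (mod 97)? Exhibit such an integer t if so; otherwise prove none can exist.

There is no such integer.

97 is prime, so by Euler's criterion 59 is a square mod 97 iff 59^((97−1)/2) = 59^48 ≡ 1 (mod 97).
Repeated squaring mod 97: 59^2 = 3481 ≡ 86; 59^4 ≡ 86² = 7396 ≡ 24; 59^8 ≡ 24² = 576 ≡ 91; 59^16 ≡ 91² = 8281 ≡ 36; 59^32 ≡ 36² = 1296 ≡ 35.
Since 48 = 32 + 16, 59^48 ≡ 35 · 36; multiplying out mod 97: 35·36 = 1260 ≡ 96. Thus 59^48 ≡ 96 ≡ −1 (mod 97).
The value −1 means 59 is a non-residue modulo 97, so t² ≡ 59 (mod 97) is impossible.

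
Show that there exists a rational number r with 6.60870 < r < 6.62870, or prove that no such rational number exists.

r = 53/8

Multiplying by 8: 8·6.60870 = 52.86960 and 8·6.62870 = 53.02960, so the integer 53 lies strictly between them.
So r = 53/8 works: it is a ratio of integers, and dividing 8·6.60870 < 53 < 8·6.62870 through by 8 gives 6.60870 < 53/8 < 6.62870.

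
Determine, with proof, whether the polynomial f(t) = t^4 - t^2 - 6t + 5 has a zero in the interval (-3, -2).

The endpoint values f(-3) = 95 and f(-2) = 29 are both positive. Claim: f(t) > 0 for every t in (-3, -2).
Shift to the endpoint -2: with t = -2 − u (0 < u < 1), one computes f(-2 − u) = u^4 + 8u^3 + 23u^2 + 34u + 29.
All 5 nonzero coefficients of this polynomial in u are positive; hence for u > 0 the value is a sum of positive terms (the constant 29 among them).
So f is strictly positive on (-3, -2); no root exists in the interval.

No.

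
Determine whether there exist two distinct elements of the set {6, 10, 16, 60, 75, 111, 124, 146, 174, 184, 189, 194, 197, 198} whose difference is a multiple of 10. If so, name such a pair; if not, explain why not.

The pair (6, 16) works.

Both 6 and 16 leave remainder 6 on division by 10; their difference 10 = 1·10 is a multiple of 10.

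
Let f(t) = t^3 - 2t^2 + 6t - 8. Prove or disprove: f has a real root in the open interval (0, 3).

Such a root exists.

f(0) = -8 and f(3) = 19, which have opposite signs.
f is continuous everywhere (it is a polynomial), in particular on [0, 3].
By the Intermediate Value Theorem, f takes the value 0 somewhere in the open interval.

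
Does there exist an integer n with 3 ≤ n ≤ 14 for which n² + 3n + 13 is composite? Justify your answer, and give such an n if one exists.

n = 13

At n = 13: 13² + 3·13 + 13 = 221 = 13·17, which is composite.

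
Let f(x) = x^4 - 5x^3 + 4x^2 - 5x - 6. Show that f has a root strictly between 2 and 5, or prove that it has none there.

Yes, f has a root in the interval.

f(2) = -24 and f(5) = 69, which have opposite signs.
f is continuous everywhere (it is a polynomial), in particular on [2, 5].
By the Intermediate Value Theorem, f takes the value 0 somewhere in the open interval.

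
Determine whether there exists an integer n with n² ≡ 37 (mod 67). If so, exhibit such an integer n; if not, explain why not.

n = 38

Take n = 38. Then 38² = 1444 = 21·67 + 37, so 38² ≡ 37 (mod 67).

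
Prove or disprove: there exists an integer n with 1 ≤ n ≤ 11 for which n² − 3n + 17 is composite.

n = 10

At n = 10: 10² − 3·10 + 17 = 87 = 3·29, which is composite.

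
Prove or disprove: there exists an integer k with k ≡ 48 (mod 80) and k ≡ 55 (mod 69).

k = 2608

gcd(80, 69) = 1, so the Chinese Remainder Theorem guarantees exactly one residue class mod 5520 satisfying both.
Write k = 48 + 80t and require 48 + 80t ≡ 55 (mod 69), i.e. 80t ≡ 7 (mod 69).
80 ≡ 11 (mod 69), so this reads 11t ≡ 7 (mod 69). Note 11·44 = 484 ≡ 1 (mod 69) (as 484 − 1 = 7·69), so 11⁻¹ ≡ 44.
Multiplying by 44: t ≡ 44·7 = 308 ≡ 32 (mod 69).
With t = 32: k = 48 + 80·32 = 2608.
Verify: 2608 = 32·80 + 48 and 2608 = 37·69 + 55. ✓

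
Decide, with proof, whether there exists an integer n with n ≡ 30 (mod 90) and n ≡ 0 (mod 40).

The moduli are not coprime: gcd(90, 40) = 10. Compatibility requires 10 ∣ (0 − 30) = -30, which holds, so solutions exist.
List candidates n ≡ 30 (mod 90): 30, 120. Modulo 40 these are 30, 0; 120 gives 0 as required.
Check: 120 mod 90 = 30, 120 mod 40 = 0. ✓

n = 120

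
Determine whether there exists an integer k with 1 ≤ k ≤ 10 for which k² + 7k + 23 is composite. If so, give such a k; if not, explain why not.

k = 7

At k = 7: 7² + 7·7 + 23 = 121 = 11·11, which is composite.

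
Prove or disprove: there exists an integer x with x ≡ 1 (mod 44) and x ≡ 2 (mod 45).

x = 1937

Since 44 and 45 share no common factor, CRT says the pair of congruences has a solution (unique mod 1980).
Any solution of the first congruence is x = 1 + 44t; substituting into the second, 44t ≡ 2 − 1 ≡ 1 (mod 45).
Since 44·44 = 1936 = 43·45 + 1, the inverse of 44 mod 45 is 44.
Multiplying by 44: t ≡ 44·1 = 44 (mod 45).
Taking t = 44 gives x = 1 + 44·44 = 1937.
Check: 1937 mod 44 = 1, 1937 mod 45 = 2. ✓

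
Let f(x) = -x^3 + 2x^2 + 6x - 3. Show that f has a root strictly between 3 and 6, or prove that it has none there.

f(3) = 6 and f(6) = -111, which have opposite signs.
As a polynomial, f is continuous on every closed interval.
By the Intermediate Value Theorem, f takes the value 0 somewhere in the open interval.

Such a root exists.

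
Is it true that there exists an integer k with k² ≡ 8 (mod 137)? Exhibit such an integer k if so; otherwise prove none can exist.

k = 62

Take k = 62. Then 62² = 3844 = 28·137 + 8, so 62² ≡ 8 (mod 137).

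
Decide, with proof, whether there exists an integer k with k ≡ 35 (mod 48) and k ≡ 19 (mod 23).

k = 755

The moduli 48 and 23 are coprime, so by the Chinese Remainder Theorem a unique solution modulo 1104 exists.
Write k = 35 + 48t and require 35 + 48t ≡ 19 (mod 23), i.e. 48t ≡ 7 (mod 23).
48 ≡ 2 (mod 23), so this reads 2t ≡ 7 (mod 23). Since 2·12 = 24 = 1·23 + 1, the inverse of 2 mod 23 is 12.
Therefore t ≡ 12·7 = 84 ≡ 15 (mod 23).
With t = 15: k = 35 + 48·15 = 755.
Indeed 755 ≡ 35 (mod 48) and 755 ≡ 19 (mod 23).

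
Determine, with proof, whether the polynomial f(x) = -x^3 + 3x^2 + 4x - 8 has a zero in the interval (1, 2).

Yes, f has a root in the interval.

f(1) = -2 and f(2) = 4, which have opposite signs.
As a polynomial, f is continuous on every closed interval.
By the Intermediate Value Theorem f must vanish at some point of (1, 2).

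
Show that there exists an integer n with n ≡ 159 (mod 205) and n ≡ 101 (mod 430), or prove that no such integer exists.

Both moduli are multiples of 5 = gcd(205, 430), so any solution would satisfy n ≡ 159 and n ≡ 101 modulo 5 simultaneously.
However 159 ≡ 4 and 101 ≡ 1 (mod 5), and 4 ≠ 1.
So no integer satisfies both congruences.

No, no such integer exists.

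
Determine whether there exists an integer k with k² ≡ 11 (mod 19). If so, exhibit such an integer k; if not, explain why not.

Take k = 12. Then 12² = 144 = 7·19 + 11, so 12² ≡ 11 (mod 19).

k = 12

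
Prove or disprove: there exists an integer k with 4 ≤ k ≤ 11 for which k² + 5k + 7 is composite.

k = 8

At k = 8: 8² + 5·8 + 7 = 111 = 3·37, which is composite.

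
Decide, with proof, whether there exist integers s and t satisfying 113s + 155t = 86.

113 and 155 are coprime, so 113s + 155t ranges over all of ℤ.
Dividing repeatedly: 155 = 1·113 + 42, 113 = 2·42 + 29, 42 = 1·29 + 13, 29 = 2·13 + 3, 13 = 4·3 + 1, 3 = 3·1 + 0.
Unwinding: 1 = 13 − 4·3 = 13 − 4·(29 − 2·13) = −4·29 + 9·13 = −4·29 + 9·(42 − 1·29) = 9·42 − 13·29 = 9·42 − 13·(113 − 2·42) = −13·113 + 35·42 = −13·113 + 35·(155 − 1·113) = 35·155 − 48·113, i.e. 113·(-48) + 155·35 = 1.
Times 86: 113·(-4128) + 155·3010 = 86, so (-4128, 3010) solves it.
The general solution is s = -4128 + 155k, t = 3010 − 113k; taking k = 27 gives the smaller pair s = 57, t = -41.
Indeed 113·57 + 155·(-41) = 6441 − 6355 = 86.

s = 57, t = -41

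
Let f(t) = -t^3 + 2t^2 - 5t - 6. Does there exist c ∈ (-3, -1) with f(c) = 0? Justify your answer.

Evaluate at the endpoints: f(-3) = 54, f(-1) = 2 — same sign (positive).
The derivative f'(t) = -3t^2 + 4t - 5 is a quadratic with discriminant 4² − 4·(-3)·(-5) = -44 < 0; it never vanishes, so it is always negative (sign of the leading coefficient).
Hence f is strictly decreasing on ℝ, and in particular on [-3, -1]. A strictly monotone function with same-sign endpoint values stays positive on the whole interval, so f has no zero in (-3, -1).

No.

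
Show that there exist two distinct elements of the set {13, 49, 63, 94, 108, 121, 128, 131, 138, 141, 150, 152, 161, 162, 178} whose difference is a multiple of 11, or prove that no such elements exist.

Yes: 13 and 178.

Reduce each element mod 11: 13↦2, 49↦5, 63↦8, 94↦6, 108↦9, 121↦0, 128↦7, 131↦10, 138↦6, 141↦9, 150↦7, 152↦9, 161↦7, 162↦8, 178↦2. The residue 2 repeats (at 13 and 178), and 178 − 13 = 165 = 15·11.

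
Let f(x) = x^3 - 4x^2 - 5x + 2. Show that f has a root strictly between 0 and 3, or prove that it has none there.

f(0) = 2 and f(3) = -22, which have opposite signs.
f is continuous everywhere (it is a polynomial), in particular on [0, 3].
By the Intermediate Value Theorem f must vanish at some point of (0, 3).

Such a root exists.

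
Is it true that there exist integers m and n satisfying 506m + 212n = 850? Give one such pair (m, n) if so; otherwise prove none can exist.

m = 75, n = -175

Every value of 506m + 212n is a multiple of gcd(506, 212) = 2; since 2 ∣ 850, solutions exist.
Dividing through by 2 reduces the equation to 253m + 106n = 425.
Euclidean algorithm: 253 = 2·106 + 41, 106 = 2·41 + 24, 41 = 1·24 + 17, 24 = 1·17 + 7, 17 = 2·7 + 3, 7 = 2·3 + 1, 3 = 3·1 + 0.
Working back up the chain: 1 = 7 − 2·3 = 7 − 2·(17 − 2·7) = −2·17 + 5·7 = −2·17 + 5·(24 − 1·17) = 5·24 − 7·17 = 5·24 − 7·(41 − 1·24) = −7·41 + 12·24 = −7·41 + 12·(106 − 2·41) = 12·106 − 31·41 = 12·106 − 31·(253 − 2·106) = −31·253 + 74·106. So 253·(-31) + 106·74 = 1.
Times 425: 253·(-13175) + 106·31450 = 425, so (-13175, 31450) solves it.
Adding 125·106 to m and subtracting 125·253 from n gives the tidier solution (75, -175).
Indeed 506·75 + 212·(-175) = 37950 − 37100 = 850.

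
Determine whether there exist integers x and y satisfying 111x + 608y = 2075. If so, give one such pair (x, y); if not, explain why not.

x = 309, y = -53

Since gcd(111, 608) = 1, every integer is an integer combination of 111 and 608.
Run the Euclidean algorithm on 608 and 111: 608 = 5·111 + 53, 111 = 2·53 + 5, 53 = 10·5 + 3, 5 = 1·3 + 2, 3 = 1·2 + 1, 2 = 2·1 + 0.
Back-substituting, 1 = 3 − 1·2 = 3 − (5 − 1·3) = −5 + 2·3 = −5 + 2·(53 − 10·5) = 2·53 − 21·5 = 2·53 − 21·(111 − 2·53) = −21·111 + 44·53 = −21·111 + 44·(608 − 5·111) = 44·608 − 241·111; that is, 111·(-241) + 608·44 = 1.
Multiplying through by 2075: x = (-241)·2075 = -500075, y = 44·2075 = 91300 is a solution.
Shifting by a multiple of (608, −111) keeps it a solution: x = -500075 + 823·608 = 309, y = 91300 − 823·111 = -53.
Indeed 111·309 + 608·(-53) = 34299 − 32224 = 2075.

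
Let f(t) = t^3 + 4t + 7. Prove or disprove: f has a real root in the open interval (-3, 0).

Yes, f has a root in the interval.

f(-3) = -32 and f(0) = 7, which have opposite signs.
As a polynomial, f is continuous on every closed interval.
By the Intermediate Value Theorem, f takes the value 0 somewhere in the open interval.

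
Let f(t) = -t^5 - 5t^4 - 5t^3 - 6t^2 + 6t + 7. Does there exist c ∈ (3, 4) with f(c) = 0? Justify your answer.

No.

f(3) = -812 and f(4) = -2689, both negative, so a sign-change argument is unavailable; we show f keeps this sign on the whole interval.
Shift to the endpoint 3: with t = 3 + u (0 < u < 1), one computes f(3 + u) = -u^5 - 20u^4 - 155u^3 - 591u^2 - 1110u - 812.
All 6 nonzero coefficients of this polynomial in u are negative; hence for u > 0 the value is a sum of negative terms (the constant -812 among them).
So f is strictly negative on (3, 4); no root exists in the interval.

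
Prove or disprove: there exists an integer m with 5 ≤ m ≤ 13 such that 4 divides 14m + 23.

At m = 5, 14·5 + 23 = 93 ≡ 1 (mod 4), and each step in m adds 14 ≡ 2 (mod 4), giving residues 1, 3, 1, 3, 1, 3, 1, 3, 1 for m = 5, 6, …, 13.
None is 0, so 4 never divides 14m + 23 on this range.

No such integer m in that range exists.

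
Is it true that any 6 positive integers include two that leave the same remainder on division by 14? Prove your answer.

No; for instance {22, 23, 24, 25, 26, 27} is a counterexample.

Consider the 6 integers 22, 23, …, 27. They lie in distinct residue classes modulo 14, since 6 ≤ 14.
Hence this collection has no pair with equal remainders mod 14, disproving the claim.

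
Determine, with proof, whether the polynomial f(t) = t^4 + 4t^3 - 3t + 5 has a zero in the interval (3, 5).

No.

f(3) = 185 and f(5) = 1115, both positive, so a sign-change argument is unavailable; we show f keeps this sign on the whole interval.
Shift to the endpoint 3: with t = 3 + u (0 < u < 2), one computes f(3 + u) = u^4 + 16u^3 + 90u^2 + 213u + 185.
The nonzero coefficients here are all positive, so for u > 0 every term is positive (or zero), and the constant term 185 is strictly positive.
Therefore f(t) > 0 throughout (3, 5), and f has no zero there.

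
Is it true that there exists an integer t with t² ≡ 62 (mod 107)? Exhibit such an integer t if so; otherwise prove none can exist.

t = 94

t = 94 works: 94² = 8836, and 8836 − 62 = 8774 = 82·107.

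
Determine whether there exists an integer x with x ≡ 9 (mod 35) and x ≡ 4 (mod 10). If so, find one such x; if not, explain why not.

x = 44

Here gcd(35, 10) = 5, and both 9 and 4 leave remainder 4 mod 5, so the system is consistent.
Step through x = 9, 9 + 35, 9 + 2·35, …: the values 9, 44 reduce mod 10 to 9, 4. The value 44 hits 4.
Indeed 44 ≡ 9 (mod 35) and 44 ≡ 4 (mod 10).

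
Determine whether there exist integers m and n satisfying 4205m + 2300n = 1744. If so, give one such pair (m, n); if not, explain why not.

Both 4205 and 2300 are divisible by gcd(4205, 2300) = 5, hence so is any combination 4205m + 2300n.
But 1744 = 5·348 + 4, so 5 ∤ 1744.
So the equation is unsolvable over ℤ.

No such integers exist.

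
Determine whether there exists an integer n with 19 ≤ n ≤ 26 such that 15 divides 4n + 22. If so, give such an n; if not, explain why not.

At n = 19, 4·19 + 22 = 98 ≡ 8 (mod 15), and each step in n adds 4, giving residues 8, 12, 1, 5, 9, 13, 2, 6 for n = 19, 20, …, 26.
Since 0 is absent from this list, 15 ∤ 4n + 22 for every n with 19 ≤ n ≤ 26.

No, no such integer n in that range exists.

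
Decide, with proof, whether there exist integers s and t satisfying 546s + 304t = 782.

s = 7, t = -10

gcd(546, 304) = 2, and 2 divides 782, so integer solutions exist.
Dividing through by 2 reduces the equation to 273s + 152t = 391.
Run the Euclidean algorithm on 273 and 152: 273 = 1·152 + 121, 152 = 1·121 + 31, 121 = 3·31 + 28, 31 = 1·28 + 3, 28 = 9·3 + 1, 3 = 3·1 + 0.
Working back up the chain: 1 = 28 − 9·3 = 28 − 9·(31 − 1·28) = −9·31 + 10·28 = −9·31 + 10·(121 − 3·31) = 10·121 − 39·31 = 10·121 − 39·(152 − 1·121) = −39·152 + 49·121 = −39·152 + 49·(273 − 1·152) = 49·273 − 88·152. So 273·49 + 152·(-88) = 1.
Scaling by 391 gives the particular solution (s, t) = (19159, -34408).
The general solution is s = 19159 + 152k, t = -34408 − 273k; taking k = -126 gives the smaller pair s = 7, t = -10.
Check: 546·7 + 304·(-10) = 3822 − 3040 = 782. ✓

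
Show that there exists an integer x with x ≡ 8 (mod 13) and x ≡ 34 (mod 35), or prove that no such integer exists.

x = 34

Since 13 and 35 share no common factor, CRT says the pair of congruences has a solution (unique mod 455).
Any solution of the first congruence is x = 8 + 13t; substituting into the second, 13t ≡ 34 − 8 ≡ 26 (mod 35).
Invert 13 mod 35 by the Euclidean algorithm: 35 = 2·13 + 9, 13 = 1·9 + 4, 9 = 2·4 + 1, 4 = 4·1 + 0; back-substituting, 1 = 9 − 2·4 = 9 − 2·(13 − 1·9) = −2·13 + 3·9 = −2·13 + 3·(35 − 2·13) = 3·35 − 8·13. Hence 13·(-8) ≡ 1, so 13⁻¹ ≡ -8 ≡ 27 (mod 35).
Multiplying by 27: t ≡ 27·26 = 702 ≡ 2 (mod 35).
Taking t = 2 gives x = 8 + 13·2 = 34.
Verify: 34 = 2·13 + 8 and 34 = 0·35 + 34. ✓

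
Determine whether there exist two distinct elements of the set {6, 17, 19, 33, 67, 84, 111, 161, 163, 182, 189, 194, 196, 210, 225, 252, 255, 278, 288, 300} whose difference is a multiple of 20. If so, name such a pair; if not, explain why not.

Reduce each element modulo 20: 6↦6, 17↦17, 19↦19, 33↦13, 67↦7, 84↦4, 111↦11, 161↦1, 163↦3, 182↦2, 189↦9, 194↦14, 196↦16, 210↦10, 225↦5, 252↦12, 255↦15, 278↦18, 288↦8, 300↦0.
These 20 residues are pairwise different, hence no difference of two elements is divisible by 20.

No such pair exists.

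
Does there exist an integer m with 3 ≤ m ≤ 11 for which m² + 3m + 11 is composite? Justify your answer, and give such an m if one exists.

At m = 8: 8² + 3·8 + 11 = 99 = 3·33, which is composite.

m = 8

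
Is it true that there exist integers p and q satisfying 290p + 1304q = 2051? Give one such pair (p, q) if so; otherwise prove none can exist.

There are no such integers.

gcd(290, 1304) = 2, so every integer of the form 290p + 1304q is a multiple of 2.
But 2051 = 2·1025 + 1, so 2 ∤ 2051.
So the equation is unsolvable over ℤ.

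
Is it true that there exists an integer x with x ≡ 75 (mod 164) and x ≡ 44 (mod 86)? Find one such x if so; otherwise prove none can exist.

No such integer exists.

gcd(164, 86) = 2. If x ≡ 75 (mod 164) and x ≡ 44 (mod 86), then x ≡ 75 (mod 2) and x ≡ 44 (mod 2).
These are incompatible: 75 − 44 = 31 is not divisible by 2.
So no integer satisfies both congruences.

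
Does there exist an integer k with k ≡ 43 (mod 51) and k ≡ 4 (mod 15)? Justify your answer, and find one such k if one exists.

The moduli are not coprime: gcd(51, 15) = 3. Compatibility requires 3 ∣ (4 − 43) = -39, which holds, so solutions exist.
Step through k = 43, 43 + 51, 43 + 2·51, …: the values 43, 94 reduce mod 15 to 13, 4. The value 94 hits 4.
Indeed 94 ≡ 43 (mod 51) and 94 ≡ 4 (mod 15).

k = 94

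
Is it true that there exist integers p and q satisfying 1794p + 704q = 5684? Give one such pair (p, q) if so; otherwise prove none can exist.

Since gcd(1794, 704) = 2 and 5684 = 2·2842, Bézout's identity guarantees a solution.
Dividing through by 2 reduces the equation to 897p + 352q = 2842.
Euclidean algorithm: 897 = 2·352 + 193, 352 = 1·193 + 159, 193 = 1·159 + 34, 159 = 4·34 + 23, 34 = 1·23 + 11, 23 = 2·11 + 1, 11 = 11·1 + 0.
Unwinding: 1 = 23 − 2·11 = 23 − 2·(34 − 1·23) = −2·34 + 3·23 = −2·34 + 3·(159 − 4·34) = 3·159 − 14·34 = 3·159 − 14·(193 − 1·159) = −14·193 + 17·159 = −14·193 + 17·(352 − 1·193) = 17·352 − 31·193 = 17·352 − 31·(897 − 2·352) = −31·897 + 79·352, i.e. 897·(-31) + 352·79 = 1.
Multiplying through by 2842: p = (-31)·2842 = -88102, q = 79·2842 = 224518 is a solution.
Shifting by a multiple of (352, −897) keeps it a solution: p = -88102 + 251·352 = 250, q = 224518 − 251·897 = -629.
Check: 1794·250 + 704·(-629) = 448500 − 442816 = 5684. ✓

p = 250, q = -629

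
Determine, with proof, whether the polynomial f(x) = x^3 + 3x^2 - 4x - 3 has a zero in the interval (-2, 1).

Such a root exists.

f(-2) = 9 and f(1) = -3, which have opposite signs.
Since f is a polynomial it is continuous on [-2, 1].
By the Intermediate Value Theorem, f takes the value 0 somewhere in the open interval.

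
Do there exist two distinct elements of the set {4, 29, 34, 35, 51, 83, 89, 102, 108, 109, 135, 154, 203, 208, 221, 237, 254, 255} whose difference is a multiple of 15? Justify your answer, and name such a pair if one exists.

Yes: 4 and 34.

Reduce each element mod 15: 4↦4, 29↦14, 34↦4, 35↦5, 51↦6, 83↦8, 89↦14, 102↦12, 108↦3, 109↦4, 135↦0, 154↦4, 203↦8, 208↦13, 221↦11, 237↦12, 254↦14, 255↦0. The residue 4 repeats (at 4 and 34), and 34 − 4 = 30 = 2·15.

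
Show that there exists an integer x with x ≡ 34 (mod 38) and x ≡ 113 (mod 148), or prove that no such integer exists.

Reduce both congruences modulo 2, which divides 38 and 148: they say x ≡ 34 (mod 2) and x ≡ 113 (mod 2).
However 34 ≡ 0 and 113 ≡ 1 (mod 2), and 0 ≠ 1.
Therefore no such x exists.

There is no such integer.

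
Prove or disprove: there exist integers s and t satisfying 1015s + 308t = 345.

No such integers exist.

Any value of 1015s + 308t is a multiple of gcd(1015, 308) = 7.
But 345 is not a multiple of 7 (it leaves remainder 2).
Hence no integers s, t satisfy the equation.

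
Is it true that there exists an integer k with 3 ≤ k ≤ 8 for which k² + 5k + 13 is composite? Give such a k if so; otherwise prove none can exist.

At k = 5: 5² + 5·5 + 13 = 63 = 3·21, which is composite.

k = 5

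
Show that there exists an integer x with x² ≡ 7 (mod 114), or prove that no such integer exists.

Take x = 49. Then 49² = 2401 = 21·114 + 7, so 49² ≡ 7 (mod 114).

x = 49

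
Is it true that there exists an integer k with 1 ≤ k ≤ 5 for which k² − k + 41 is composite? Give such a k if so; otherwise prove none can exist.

No, no such integer k in that range exists.

The values for k = 1, 2, …, 5 are 41, 43, 47, 53, 61, and each of these is prime.
So no value in the range makes the expression composite.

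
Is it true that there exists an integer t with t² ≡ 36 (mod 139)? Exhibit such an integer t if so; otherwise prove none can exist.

Take t = 6. Then 6² = 36, and since 0 ≤ 36 < 139 this is already reduced: 6² ≡ 36 (mod 139).

t = 6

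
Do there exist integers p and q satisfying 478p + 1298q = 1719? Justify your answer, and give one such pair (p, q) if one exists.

No, no such integers exist.

Both 478 and 1298 are divisible by gcd(478, 1298) = 2, hence so is any combination 478p + 1298q.
But 1719 = 2·859 + 1, so 2 ∤ 1719.
Therefore 478p + 1298q = 1719 has no solution in integers.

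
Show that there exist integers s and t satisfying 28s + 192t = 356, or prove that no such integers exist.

s = 47, t = -5

Every value of 28s + 192t is a multiple of gcd(28, 192) = 4; since 4 ∣ 356, solutions exist.
Dividing through by 4 reduces the equation to 7s + 48t = 89.
Dividing repeatedly: 48 = 6·7 + 6, 7 = 1·6 + 1, 6 = 6·1 + 0.
Back-substituting, 1 = 7 − 1·6 = 7 − (48 − 6·7) = −48 + 7·7; that is, 7·7 + 48·(-1) = 1.
Times 89: 7·623 + 48·(-89) = 89, so (623, -89) solves it.
Shifting by a multiple of (48, −7) keeps it a solution: s = 623 − 12·48 = 47, t = -89 + 12·7 = -5.
Check: 28·47 + 192·(-5) = 1316 − 960 = 356. ✓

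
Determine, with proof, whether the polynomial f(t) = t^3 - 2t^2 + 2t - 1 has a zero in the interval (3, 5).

f(3) = 14 and f(5) = 84, both positive.
The derivative f'(t) = 3t^2 - 4t + 2 is a quadratic with discriminant (-4)² − 4·3·2 = -8 < 0; it never vanishes, so it is always positive (sign of the leading coefficient).
Hence f is strictly increasing on ℝ, and in particular on [3, 5]. A strictly monotone function with same-sign endpoint values stays positive on the whole interval, so f has no zero in (3, 5).

No such root exists.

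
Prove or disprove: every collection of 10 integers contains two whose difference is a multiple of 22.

No, the set {60, 61, 62, 63, 64, 65, 66, 67, 68, 69} is a counterexample.

Try 10 consecutive integers, 60, 61, …, 69. Their remainders mod 22 are 16, 17, 18, 19, 20, 21, 0, 1, 2, 3 — pairwise different, as any 10 ≤ 22 consecutive integers have distinct residues.
No two share a residue, so no pair has difference divisible by 22; the claim fails for this set.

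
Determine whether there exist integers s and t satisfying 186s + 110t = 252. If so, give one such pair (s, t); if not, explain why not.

Every value of 186s + 110t is a multiple of gcd(186, 110) = 2; since 2 ∣ 252, solutions exist.
Dividing through by 2 reduces the equation to 93s + 55t = 126.
Euclidean algorithm: 93 = 1·55 + 38, 55 = 1·38 + 17, 38 = 2·17 + 4, 17 = 4·4 + 1, 4 = 4·1 + 0.
Unwinding: 1 = 17 − 4·4 = 17 − 4·(38 − 2·17) = −4·38 + 9·17 = −4·38 + 9·(55 − 1·38) = 9·55 − 13·38 = 9·55 − 13·(93 − 1·55) = −13·93 + 22·55, i.e. 93·(-13) + 55·22 = 1.
Multiplying through by 126: s = (-13)·126 = -1638, t = 22·126 = 2772 is a solution.
Shifting by a multiple of (55, −93) keeps it a solution: s = -1638 + 30·55 = 12, t = 2772 − 30·93 = -18.
Indeed 186·12 + 110·(-18) = 2232 − 1980 = 252.

s = 12, t = -18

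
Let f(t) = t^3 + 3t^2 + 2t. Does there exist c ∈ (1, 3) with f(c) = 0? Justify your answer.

f has no root in that interval.

The endpoint values f(1) = 6 and f(3) = 60 are both positive. Claim: f(t) > 0 for every t in (1, 3).
Shift to the endpoint 1: with t = 1 + u (0 < u < 2), one computes f(1 + u) = u^3 + 6u^2 + 11u + 6.
All 4 nonzero coefficients of this polynomial in u are positive; hence for u > 0 the value is a sum of positive terms (the constant 6 among them).
Therefore f(t) > 0 throughout (1, 3), and f has no zero there.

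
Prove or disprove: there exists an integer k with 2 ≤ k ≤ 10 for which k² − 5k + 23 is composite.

There is no such integer k in that range.

The values for k = 2, 3, …, 10 are 17, 17, 19, 23, 29, 37, 47, 59, 73, and each of these is prime.
So no value in the range makes the expression composite.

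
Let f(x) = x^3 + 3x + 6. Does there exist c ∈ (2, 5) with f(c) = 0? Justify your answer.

f has no root in that interval.

Evaluate at the endpoints: f(2) = 20, f(5) = 146 — same sign (positive).
f'(x) = 3x^2 + 3 has discriminant 0² − 4·3·3 = -36 < 0, so f' has no real roots and is positive for every real x.
So f is strictly increasing; between 2 and 5 its values lie between f(2) = 20 and f(5) = 146, all positive. Therefore f has no root in (2, 5).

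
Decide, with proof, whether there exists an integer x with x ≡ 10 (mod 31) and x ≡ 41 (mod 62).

x = 41

Here gcd(31, 62) = 31, and both 10 and 41 leave remainder 10 mod 31, so the system is consistent.
List candidates x ≡ 10 (mod 31): 10, 41. Modulo 62 these are 10, 41; 41 gives 41 as required.
Verify: 41 = 1·31 + 10 and 41 = 0·62 + 41. ✓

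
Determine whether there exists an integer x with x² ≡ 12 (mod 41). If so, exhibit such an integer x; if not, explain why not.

Apply Euler's criterion with the prime 41: 12 is a quadratic residue iff 12^20 ≡ 1 (mod 41), and a non-residue iff it is ≡ −1.
Repeated squaring mod 41: 12^2 = 144 ≡ 21; 12^4 ≡ 21² = 441 ≡ 31; 12^8 ≡ 31² = 961 ≡ 18; 12^16 ≡ 18² = 324 ≡ 37.
Since 20 = 16 + 4, 12^20 ≡ 37 · 31; multiplying out mod 41: 37·31 = 1147 ≡ 40. Thus 12^20 ≡ 40 ≡ −1 (mod 41).
The value −1 means 12 is a non-residue modulo 41, so x² ≡ 12 (mod 41) is impossible.

No such integer exists.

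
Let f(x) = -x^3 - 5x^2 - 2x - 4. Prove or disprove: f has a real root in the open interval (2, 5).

The endpoint values f(2) = -36 and f(5) = -264 are both negative. Claim: f(x) < 0 for every x in (2, 5).
Substitute x = 2 + u, where 0 < u < 3 on the interval. Expanding, f(2 + u) = -u^3 - 11u^2 - 34u - 36.
The nonzero coefficients here are all negative, so for u > 0 every term is negative (or zero), and the constant term -36 is strictly negative.
So f is strictly negative on (2, 5); no root exists in the interval.

f has no root in that interval.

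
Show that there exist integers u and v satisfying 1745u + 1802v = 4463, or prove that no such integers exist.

Since gcd(1745, 1802) = 1, every integer is an integer combination of 1745 and 1802.
Run the Euclidean algorithm on 1802 and 1745: 1802 = 1·1745 + 57, 1745 = 30·57 + 35, 57 = 1·35 + 22, 35 = 1·22 + 13, 22 = 1·13 + 9, 13 = 1·9 + 4, 9 = 2·4 + 1, 4 = 4·1 + 0.
Back-substituting, 1 = 9 − 2·4 = 9 − 2·(13 − 1·9) = −2·13 + 3·9 = −2·13 + 3·(22 − 1·13) = 3·22 − 5·13 = 3·22 − 5·(35 − 1·22) = −5·35 + 8·22 = −5·35 + 8·(57 − 1·35) = 8·57 − 13·35 = 8·57 − 13·(1745 − 30·57) = −13·1745 + 398·57 = −13·1745 + 398·(1802 − 1·1745) = 398·1802 − 411·1745; that is, 1745·(-411) + 1802·398 = 1.
Multiplying through by 4463: u = (-411)·4463 = -1834293, v = 398·4463 = 1776274 is a solution.
Shifting by a multiple of (1802, −1745) keeps it a solution: u = -1834293 + 1018·1802 = 143, v = 1776274 − 1018·1745 = -136.
Check: 1745·143 + 1802·(-136) = 249535 − 245072 = 4463. ✓

u = 143, v = -136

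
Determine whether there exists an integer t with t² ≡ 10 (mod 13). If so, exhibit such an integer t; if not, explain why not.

t = 6

Take t = 6. Then 6² = 36 = 2·13 + 10, so 6² ≡ 10 (mod 13).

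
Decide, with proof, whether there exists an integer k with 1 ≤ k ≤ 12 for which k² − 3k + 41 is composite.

k = 11

At k = 11: 11² − 3·11 + 41 = 129 = 3·43, which is composite.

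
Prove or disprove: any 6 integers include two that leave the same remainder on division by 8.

No; for instance {39, 40, 41, 42, 43, 44} is a counterexample.

Take the 6 consecutive integers 39, 40, …, 44: their residues mod 8 are all distinct because 6 ≤ 8.
So no two of them leave the same remainder on division by 8; the claim fails for this set.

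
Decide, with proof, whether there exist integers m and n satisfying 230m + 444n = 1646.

Every value of 230m + 444n is a multiple of gcd(230, 444) = 2; since 2 ∣ 1646, solutions exist.
Dividing through by 2 reduces the equation to 115m + 222n = 823.
Run the Euclidean algorithm on 222 and 115: 222 = 1·115 + 107, 115 = 1·107 + 8, 107 = 13·8 + 3, 8 = 2·3 + 2, 3 = 1·2 + 1, 2 = 2·1 + 0.
Unwinding: 1 = 3 − 1·2 = 3 − (8 − 2·3) = −8 + 3·3 = −8 + 3·(107 − 13·8) = 3·107 − 40·8 = 3·107 − 40·(115 − 1·107) = −40·115 + 43·107 = −40·115 + 43·(222 − 1·115) = 43·222 − 83·115, i.e. 115·(-83) + 222·43 = 1.
Multiplying through by 823: m = (-83)·823 = -68309, n = 43·823 = 35389 is a solution.
The general solution is m = -68309 + 222k, n = 35389 − 115k; taking k = 308 gives the smaller pair m = 67, n = -31.
Check: 230·67 + 444·(-31) = 15410 − 13764 = 1646. ✓

m = 67, n = -31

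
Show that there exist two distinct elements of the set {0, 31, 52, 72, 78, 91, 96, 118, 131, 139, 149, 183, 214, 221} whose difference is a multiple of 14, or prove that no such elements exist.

No such pair exists.

Two integers differ by a multiple of 14 exactly when they have the same residue mod 14. The residues are 0↦0, 31↦3, 52↦10, 72↦2, 78↦8, 91↦7, 96↦12, 118↦6, 131↦5, 139↦13, 149↦9, 183↦1, 214↦4, 221↦11.
No residue repeats among the 14 elements, so no pair has difference ≡ 0 (mod 14).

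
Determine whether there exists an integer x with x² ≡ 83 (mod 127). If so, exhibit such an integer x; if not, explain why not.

No, no such integer exists.

127 is prime, so by Euler's criterion 83 is a square mod 127 iff 83^((127−1)/2) = 83^63 ≡ 1 (mod 127).
Repeated squaring mod 127: 83^2 = 6889 ≡ 31; 83^4 ≡ 31² = 961 ≡ 72; 83^8 ≡ 72² = 5184 ≡ 104; 83^16 ≡ 104² = 10816 ≡ 21; 83^32 ≡ 21² = 441 ≡ 60.
Since 63 = 32 + 16 + 8 + 4 + 2 + 1, 83^63 ≡ 60 · 21 · 104 · 72 · 31 · 83; multiplying out mod 127: 60·21 = 1260 ≡ 117, then 117·104 = 12168 ≡ 103, then 103·72 = 7416 ≡ 50, then 50·31 = 1550 ≡ 26, then 26·83 = 2158 ≡ 126. Thus 83^63 ≡ 126 ≡ −1 (mod 127).
The value −1 means 83 is a non-residue modulo 127, so x² ≡ 83 (mod 127) is impossible.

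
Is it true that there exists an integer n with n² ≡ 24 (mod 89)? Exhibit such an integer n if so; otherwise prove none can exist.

There is no such integer.

Apply Euler's criterion with the prime 89: 24 is a quadratic residue iff 24^44 ≡ 1 (mod 89), and a non-residue iff it is ≡ −1.
Squaring successively (mod 89): 24^2 = 576 ≡ 42; 24^4 ≡ 42² = 1764 ≡ 73; 24^8 ≡ 73² = 5329 ≡ 78; 24^16 ≡ 78² = 6084 ≡ 32; 24^32 ≡ 32² = 1024 ≡ 45.
Since 44 = 32 + 8 + 4, 24^44 ≡ 45 · 78 · 73; multiplying out mod 89: 45·78 = 3510 ≡ 39, then 39·73 = 2847 ≡ 88. Thus 24^44 ≡ 88 ≡ −1 (mod 89).
The value −1 means 24 is a non-residue modulo 89, so n² ≡ 24 (mod 89) is impossible.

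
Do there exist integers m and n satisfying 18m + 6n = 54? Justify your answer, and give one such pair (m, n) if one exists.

m = 0, n = 9

Every value of 18m + 6n is a multiple of gcd(18, 6) = 6; since 6 ∣ 54, solutions exist.
Dividing through by 6 reduces the equation to 3m + 1n = 9.
The coefficient of n is 1, so setting m = 0 and n = 9 already solves it.
Check: 18·0 + 6·9 = 0 + 54 = 54. ✓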